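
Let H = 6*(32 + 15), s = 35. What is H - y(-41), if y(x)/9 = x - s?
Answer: 966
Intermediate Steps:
H = 282 (H = 6*47 = 282)
y(x) = -315 + 9*x (y(x) = 9*(x - 1*35) = 9*(x - 35) = 9*(-35 + x) = -315 + 9*x)
H - y(-41) = 282 - (-315 + 9*(-41)) = 282 - (-315 - 369) = 282 - 1*(-684) = 282 + 684 = 966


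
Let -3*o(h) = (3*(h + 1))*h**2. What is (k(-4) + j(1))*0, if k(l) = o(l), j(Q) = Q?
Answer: 0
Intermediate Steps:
o(h) = -h**2*(3 + 3*h)/3 (o(h) = -3*(h + 1)*h**2/3 = -3*(1 + h)*h**2/3 = -(3 + 3*h)*h**2/3 = -h**2*(3 + 3*h)/3)
k(l) = l**2*(-1 - l)
(k(-4) + j(1))*0 = ((-4)**2*(-1 - 1*(-4)) + 1)*0 = (16*(-1 + 4) + 1)*0 = (16*3 + 1)*0 = (48 + 1)*0 = 49*0 = 0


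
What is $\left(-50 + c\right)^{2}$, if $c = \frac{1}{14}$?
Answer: $\frac{488601}{196} \approx 2492.9$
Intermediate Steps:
$c = \frac{1}{14} \approx 0.071429$
$\left(-50 + c\right)^{2} = \left(-50 + \frac{1}{14}\right)^{2} = \left(- \frac{699}{14}\right)^{2} = \frac{488601}{196}$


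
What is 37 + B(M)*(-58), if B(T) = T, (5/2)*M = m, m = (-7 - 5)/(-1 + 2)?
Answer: 1577/5 ≈ 315.40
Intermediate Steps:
m = -12 (m = -12/1 = -12*1 = -12)
M = -24/5 (M = (⅖)*(-12) = -24/5 ≈ -4.8000)
37 + B(M)*(-58) = 37 - 24/5*(-58) = 37 + 1392/5 = 1577/5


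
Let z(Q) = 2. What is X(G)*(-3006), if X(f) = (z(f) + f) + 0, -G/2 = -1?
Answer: -12024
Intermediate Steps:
G = 2 (G = -2*(-1) = 2)
X(f) = 2 + f (X(f) = (2 + f) + 0 = 2 + f)
X(G)*(-3006) = (2 + 2)*(-3006) = 4*(-3006) = -12024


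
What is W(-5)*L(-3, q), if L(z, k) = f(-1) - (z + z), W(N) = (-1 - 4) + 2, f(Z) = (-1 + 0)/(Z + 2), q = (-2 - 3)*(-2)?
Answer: -15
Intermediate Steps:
q = 10 (q = -5*(-2) = 10)
f(Z) = -1/(2 + Z)
W(N) = -3 (W(N) = -5 + 2 = -3)
L(z, k) = -1 - 2*z (L(z, k) = -1/(2 - 1) - (z + z) = -1/1 - 2*z = -1*1 - 2*z = -1 - 2*z)
W(-5)*L(-3, q) = -3*(-1 - 2*(-3)) = -3*(-1 + 6) = -3*5 = -15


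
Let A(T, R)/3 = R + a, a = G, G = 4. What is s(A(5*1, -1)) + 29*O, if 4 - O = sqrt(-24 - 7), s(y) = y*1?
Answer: 125 - 29*I*sqrt(31) ≈ 125.0 - 161.47*I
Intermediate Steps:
a = 4
A(T, R) = 12 + 3*R (A(T, R) = 3*(R + 4) = 3*(4 + R) = 12 + 3*R)
s(y) = y
O = 4 - I*sqrt(31) (O = 4 - sqrt(-24 - 7) = 4 - sqrt(-31) = 4 - I*sqrt(31) ≈ 4.0 - 5.5678*I)
s(A(5*1, -1)) + 29*O = (12 + 3*(-1)) + 29*(4 - I*sqrt(31)) = (12 - 3) + (116 - 29*I*sqrt(31)) = 9 + (116 - 29*I*sqrt(31)) = 125 - 29*I*sqrt(31)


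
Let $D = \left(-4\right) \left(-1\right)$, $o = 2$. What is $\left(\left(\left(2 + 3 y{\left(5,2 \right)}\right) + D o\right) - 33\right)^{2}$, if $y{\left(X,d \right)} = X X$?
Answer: $2704$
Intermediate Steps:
$y{\left(X,d \right)} = X^{2}$
$D = 4$
$\left(\left(\left(2 + 3 y{\left(5,2 \right)}\right) + D o\right) - 33\right)^{2} = \left(\left(\left(2 + 3 \cdot 5^{2}\right) + 4 \cdot 2\right) - 33\right)^{2} = \left(\left(\left(2 + 3 \cdot 25\right) + 8\right) - 33\right)^{2} = \left(\left(\left(2 + 75\right) + 8\right) - 33\right)^{2} = \left(\left(77 + 8\right) - 33\right)^{2} = \left(85 - 33\right)^{2} = 52^{2} = 2704$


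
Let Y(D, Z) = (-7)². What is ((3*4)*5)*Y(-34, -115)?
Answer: 2940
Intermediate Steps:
Y(D, Z) = 49
((3*4)*5)*Y(-34, -115) = ((3*4)*5)*49 = (12*5)*49 = 60*49 = 2940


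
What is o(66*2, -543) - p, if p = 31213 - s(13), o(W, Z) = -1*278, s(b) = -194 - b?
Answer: -31698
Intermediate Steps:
o(W, Z) = -278
p = 31420 (p = 31213 - (-194 - 1*13) = 31213 - (-194 - 13) = 31213 - 1*(-207) = 31213 + 207 = 31420)
o(66*2, -543) - p = -278 - 1*31420 = -278 - 31420 = -31698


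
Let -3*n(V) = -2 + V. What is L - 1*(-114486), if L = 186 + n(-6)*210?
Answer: 115232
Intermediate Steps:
n(V) = 2/3 - V/3 (n(V) = -(-2 + V)/3 = 2/3 - V/3)
L = 746 (L = 186 + (2/3 - 1/3*(-6))*210 = 186 + (2/3 + 2)*210 = 186 + (8/3)*210 = 186 + 560 = 746)
L - 1*(-114486) = 746 - 1*(-114486) = 746 + 114486 = 115232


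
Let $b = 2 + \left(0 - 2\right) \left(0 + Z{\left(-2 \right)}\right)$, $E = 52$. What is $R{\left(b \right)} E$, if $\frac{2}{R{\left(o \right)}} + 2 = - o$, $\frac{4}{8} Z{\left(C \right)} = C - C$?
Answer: $-26$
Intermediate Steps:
$Z{\left(C \right)} = 0$ ($Z{\left(C \right)} = 2 \left(C - C\right) = 2 \cdot 0 = 0$)
$b = 2$ ($b = 2 + \left(0 - 2\right) \left(0 + 0\right) = 2 - 0 = 2 + 0 = 2$)
$R{\left(o \right)} = \frac{2}{-2 - o}$
$R{\left(b \right)} E = - \frac{2}{2 + 2} \cdot 52 = - \frac{2}{4} \cdot 52 = \left(-2\right) \frac{1}{4} \cdot 52 = \left(- \frac{1}{2}\right) 52 = -26$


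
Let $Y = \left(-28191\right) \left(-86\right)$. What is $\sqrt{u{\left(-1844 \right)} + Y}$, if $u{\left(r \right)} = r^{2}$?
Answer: $\sqrt{5824762} \approx 2413.5$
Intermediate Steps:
$Y = 2424426$
$\sqrt{u{\left(-1844 \right)} + Y} = \sqrt{\left(-1844\right)^{2} + 2424426} = \sqrt{3400336 + 2424426} = \sqrt{5824762}$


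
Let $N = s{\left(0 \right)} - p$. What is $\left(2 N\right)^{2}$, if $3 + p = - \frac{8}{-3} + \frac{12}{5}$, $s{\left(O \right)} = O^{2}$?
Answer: $\frac{3844}{225} \approx 17.084$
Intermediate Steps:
$p = \frac{31}{15}$ ($p = -3 + \left(- \frac{8}{-3} + \frac{12}{5}\right) = -3 + \left(\left(-8\right) \left(- \frac{1}{3}\right) + 12 \cdot \frac{1}{5}\right) = -3 + \left(\frac{8}{3} + \frac{12}{5}\right) = -3 + \frac{76}{15} = \frac{31}{15} \approx 2.0667$)
$N = - \frac{31}{15}$ ($N = 0^{2} - \frac{31}{15} = 0 - \frac{31}{15} = - \frac{31}{15} \approx -2.0667$)
$\left(2 N\right)^{2} = \left(2 \left(- \frac{31}{15}\right)\right)^{2} = \left(- \frac{62}{15}\right)^{2} = \frac{3844}{225}$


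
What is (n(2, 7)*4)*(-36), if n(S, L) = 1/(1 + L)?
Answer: -18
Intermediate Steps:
(n(2, 7)*4)*(-36) = (4/(1 + 7))*(-36) = (4/8)*(-36) = ((1/8)*4)*(-36) = (1/2)*(-36) = -18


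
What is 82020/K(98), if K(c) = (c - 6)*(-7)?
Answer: -20505/161 ≈ -127.36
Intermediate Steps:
K(c) = 42 - 7*c (K(c) = (-6 + c)*(-7) = 42 - 7*c)
82020/K(98) = 82020/(42 - 7*98) = 82020/(42 - 686) = 82020/(-644) = 82020*(-1/644) = -20505/161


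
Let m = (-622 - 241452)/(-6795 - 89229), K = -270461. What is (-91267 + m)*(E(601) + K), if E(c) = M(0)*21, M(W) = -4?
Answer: 1185471420731015/48012 ≈ 2.4691e+10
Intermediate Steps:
E(c) = -84 (E(c) = -4*21 = -84)
m = 121037/48012 (m = -242074/(-96024) = -242074*(-1/96024) = 121037/48012 ≈ 2.5210)
(-91267 + m)*(E(601) + K) = (-91267 + 121037/48012)*(-84 - 270461) = -4381790167/48012*(-270545) = 1185471420731015/48012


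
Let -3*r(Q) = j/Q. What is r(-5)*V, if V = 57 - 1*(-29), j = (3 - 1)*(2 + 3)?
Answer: 172/3 ≈ 57.333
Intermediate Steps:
j = 10 (j = 2*5 = 10)
V = 86 (V = 57 + 29 = 86)
r(Q) = -10/(3*Q)
r(-5)*V = -10/3/(-5)*86 = -10/3*(-⅕)*86 = (⅔)*86 = 172/3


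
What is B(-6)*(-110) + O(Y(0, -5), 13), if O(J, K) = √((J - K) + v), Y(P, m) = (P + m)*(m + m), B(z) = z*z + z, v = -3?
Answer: -3300 + √34 ≈ -3294.2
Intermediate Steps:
B(z) = z + z² (B(z) = z² + z = z + z²)
Y(P, m) = 2*m*(P + m) (Y(P, m) = (P + m)*(2*m) = 2*m*(P + m))
O(J, K) = √(-3 + J - K) (O(J, K) = √((J - K) - 3) = √(-3 + J - K))
B(-6)*(-110) + O(Y(0, -5), 13) = -6*(1 - 6)*(-110) + √(-3 + 2*(-5)*(0 - 5) - 1*13) = -6*(-5)*(-110) + √(-3 + 2*(-5)*(-5) - 13) = 30*(-110) + √(-3 + 50 - 13) = -3300 + √34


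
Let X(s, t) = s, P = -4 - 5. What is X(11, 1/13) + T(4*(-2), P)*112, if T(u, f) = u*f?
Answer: 8075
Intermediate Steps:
P = -9
T(u, f) = f*u
X(11, 1/13) + T(4*(-2), P)*112 = 11 - 36*(-2)*112 = 11 - 9*(-8)*112 = 11 + 72*112 = 11 + 8064 = 8075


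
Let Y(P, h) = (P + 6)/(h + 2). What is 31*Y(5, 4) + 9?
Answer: 395/6 ≈ 65.833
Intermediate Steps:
Y(P, h) = (6 + P)/(2 + h)
31*Y(5, 4) + 9 = 31*((6 + 5)/(2 + 4)) + 9 = 31*(11/6) + 9 = 341/6 + 9 = 395/6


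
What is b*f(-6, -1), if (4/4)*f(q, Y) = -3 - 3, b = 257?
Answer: -1542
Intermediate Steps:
f(q, Y) = -6 (f(q, Y) = -3 - 3 = -6)
b*f(-6, -1) = 257*(-6) = -1542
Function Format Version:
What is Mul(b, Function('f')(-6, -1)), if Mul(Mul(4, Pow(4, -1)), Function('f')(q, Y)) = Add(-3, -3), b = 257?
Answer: -1542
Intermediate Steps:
Function('f')(q, Y) = -6 (Function('f')(q, Y) = Add(-3, -3) = -6)
Mul(b, Function('f')(-6, -1)) = Mul(257, -6) = -1542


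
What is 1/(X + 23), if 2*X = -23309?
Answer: -2/23263 ≈ -8.5973e-5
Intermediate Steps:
X = -23309/2 (X = (1/2)*(-23309) = -23309/2 ≈ -11655.)
1/(X + 23) = 1/(-23309/2 + 23) = 1/(-23263/2) = -2/23263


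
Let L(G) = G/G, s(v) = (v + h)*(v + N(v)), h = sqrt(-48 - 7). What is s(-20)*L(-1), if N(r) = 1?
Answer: 380 - 19*I*sqrt(55) ≈ 380.0 - 140.91*I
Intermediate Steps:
h = I*sqrt(55) (h = sqrt(-55) = I*sqrt(55) ≈ 7.4162*I)
s(v) = (1 + v)*(v + I*sqrt(55)) (s(v) = (v + I*sqrt(55))*(v + 1) = (v + I*sqrt(55))*(1 + v) = (1 + v)*(v + I*sqrt(55)))
L(G) = 1
s(-20)*L(-1) = (-20 + (-20)**2 + I*sqrt(55) + I*(-20)*sqrt(55))*1 = (-20 + 400 + I*sqrt(55) - 20*I*sqrt(55))*1 = (380 - 19*I*sqrt(55))*1 = 380 - 19*I*sqrt(55)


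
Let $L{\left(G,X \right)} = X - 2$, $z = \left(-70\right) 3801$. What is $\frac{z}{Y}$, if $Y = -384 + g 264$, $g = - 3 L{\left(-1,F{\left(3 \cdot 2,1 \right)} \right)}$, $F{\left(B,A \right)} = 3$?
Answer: $\frac{905}{4} \approx 226.25$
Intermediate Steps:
$z = -266070$
$L{\left(G,X \right)} = -2 + X$ ($L{\left(G,X \right)} = X - 2 = -2 + X$)
$g = -3$ ($g = - 3 \left(-2 + 3\right) = \left(-3\right) 1 = -3$)
$Y = -1176$ ($Y = -384 - 792 = -1176$)
$\frac{z}{Y} = - \frac{266070}{-1176} = \left(-266070\right) \left(- \frac{1}{1176}\right) = \frac{905}{4}$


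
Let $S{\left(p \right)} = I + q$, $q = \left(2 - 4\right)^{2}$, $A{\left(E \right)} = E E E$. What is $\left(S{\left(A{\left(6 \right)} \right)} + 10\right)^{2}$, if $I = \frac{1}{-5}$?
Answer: $\frac{4761}{25} \approx 190.44$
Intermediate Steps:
$I = - \frac{1}{5} \approx -0.2$
$A{\left(E \right)} = E^{3}$ ($A{\left(E \right)} = E^{2} E = E^{3}$)
$q = 4$ ($q = \left(-2\right)^{2} = 4$)
$S{\left(p \right)} = \frac{19}{5}$ ($S{\left(p \right)} = - \frac{1}{5} + 4 = \frac{19}{5}$)
$\left(S{\left(A{\left(6 \right)} \right)} + 10\right)^{2} = \left(\frac{19}{5} + 10\right)^{2} = \left(\frac{69}{5}\right)^{2} = \frac{4761}{25}$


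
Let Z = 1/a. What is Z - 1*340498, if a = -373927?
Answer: -127321395647/373927 ≈ -3.4050e+5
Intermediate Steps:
Z = -1/373927 (Z = 1/(-373927) = -1/373927 ≈ -2.6743e-6)
Z - 1*340498 = -1/373927 - 1*340498 = -1/373927 - 340498 = -127321395647/373927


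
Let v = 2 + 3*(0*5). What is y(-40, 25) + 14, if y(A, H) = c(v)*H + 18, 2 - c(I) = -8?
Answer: 282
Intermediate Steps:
v = 2 (v = 2 + 3*0 = 2 + 0 = 2)
c(I) = 10 (c(I) = 2 - 1*(-8) = 2 + 8 = 10)
y(A, H) = 18 + 10*H (y(A, H) = 10*H + 18 = 18 + 10*H)
y(-40, 25) + 14 = (18 + 10*25) + 14 = (18 + 250) + 14 = 268 + 14 = 282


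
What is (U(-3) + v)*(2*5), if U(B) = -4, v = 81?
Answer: 770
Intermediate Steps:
(U(-3) + v)*(2*5) = (-4 + 81)*(2*5) = 77*10 = 770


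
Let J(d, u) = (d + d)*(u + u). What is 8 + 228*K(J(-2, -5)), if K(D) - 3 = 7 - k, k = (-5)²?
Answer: -3412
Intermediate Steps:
k = 25
J(d, u) = 4*d*u (J(d, u) = (2*d)*(2*u) = 4*d*u)
K(D) = -15 (K(D) = 3 + (7 - 1*25) = 3 + (7 - 25) = 3 - 18 = -15)
8 + 228*K(J(-2, -5)) = 8 + 228*(-15) = 8 - 3420 = -3412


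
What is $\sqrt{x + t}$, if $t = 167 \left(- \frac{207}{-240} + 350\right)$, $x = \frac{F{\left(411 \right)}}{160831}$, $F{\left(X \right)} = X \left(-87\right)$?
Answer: $\frac{\sqrt{606249359350025215}}{3216620} \approx 242.06$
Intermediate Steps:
$F{\left(X \right)} = - 87 X$
$x = - \frac{35757}{160831}$ ($x = \frac{\left(-87\right) 411}{160831} = \left(-35757\right) \frac{1}{160831} = - \frac{35757}{160831} \approx -0.22233$)
$t = \frac{4687523}{80}$ ($t = 167 \left(\left(-207\right) \left(- \frac{1}{240}\right) + 350\right) = 167 \left(\frac{69}{80} + 350\right) = 167 \cdot \frac{28069}{80} = \frac{4687523}{80} \approx 58594.0$)
$\sqrt{x + t} = \sqrt{- \frac{35757}{160831} + \frac{4687523}{80}} = \sqrt{\frac{753896151053}{12866480}} = \frac{\sqrt{606249359350025215}}{3216620}$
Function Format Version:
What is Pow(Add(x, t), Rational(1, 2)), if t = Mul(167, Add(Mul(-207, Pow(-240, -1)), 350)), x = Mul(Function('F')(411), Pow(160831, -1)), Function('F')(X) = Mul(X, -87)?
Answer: Mul(Rational(1, 3216620), Pow(606249359350025215, Rational(1, 2))) ≈ 242.06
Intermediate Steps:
Function('F')(X) = Mul(-87, X)
x = Rational(-35757, 160831) (x = Mul(Mul(-87, 411), Pow(160831, -1)) = Mul(-35757, Rational(1, 160831)) = Rational(-35757, 160831) ≈ -0.22233)
t = Rational(4687523, 80) (t = Mul(167, Add(Mul(-207, Rational(-1, 240)), 350)) = Mul(167, Add(Rational(69, 80), 350)) = Mul(167, Rational(28069, 80)) = Rational(4687523, 80) ≈ 58594.)
Pow(Add(x, t), Rational(1, 2)) = Pow(Add(Rational(-35757, 160831), Rational(4687523, 80)), Rational(1, 2)) = Pow(Rational(753896151053, 12866480), Rational(1, 2)) = Mul(Rational(1, 3216620), Pow(606249359350025215, Rational(1, 2)))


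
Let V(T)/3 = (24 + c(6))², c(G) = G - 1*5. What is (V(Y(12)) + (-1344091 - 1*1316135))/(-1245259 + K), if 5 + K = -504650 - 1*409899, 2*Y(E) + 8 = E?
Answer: 2658351/2159813 ≈ 1.2308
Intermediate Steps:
Y(E) = -4 + E/2
c(G) = -5 + G (c(G) = G - 5 = -5 + G)
V(T) = 1875 (V(T) = 3*(24 + (-5 + 6))² = 3*(24 + 1)² = 3*25² = 3*625 = 1875)
K = -914554 (K = -5 + (-504650 - 1*409899) = -5 + (-504650 - 409899) = -5 - 914549 = -914554)
(V(Y(12)) + (-1344091 - 1*1316135))/(-1245259 + K) = (1875 + (-1344091 - 1*1316135))/(-1245259 - 914554) = (1875 + (-1344091 - 1316135))/(-2159813) = (1875 - 2660226)*(-1/2159813) = -2658351*(-1/2159813) = 2658351/2159813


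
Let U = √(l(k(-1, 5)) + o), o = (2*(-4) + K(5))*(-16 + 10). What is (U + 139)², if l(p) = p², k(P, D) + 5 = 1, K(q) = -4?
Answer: 19409 + 556*√22 ≈ 22017.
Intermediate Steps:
k(P, D) = -4 (k(P, D) = -5 + 1 = -4)
o = 72 (o = (2*(-4) - 4)*(-16 + 10) = (-8 - 4)*(-6) = -12*(-6) = 72)
U = 2*√22 (U = √((-4)² + 72) = √(16 + 72) = √88 = 2*√22 ≈ 9.3808)
(U + 139)² = (2*√22 + 139)² = (139 + 2*√22)²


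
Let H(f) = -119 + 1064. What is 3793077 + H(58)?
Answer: 3794022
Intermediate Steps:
H(f) = 945
3793077 + H(58) = 3793077 + 945 = 3794022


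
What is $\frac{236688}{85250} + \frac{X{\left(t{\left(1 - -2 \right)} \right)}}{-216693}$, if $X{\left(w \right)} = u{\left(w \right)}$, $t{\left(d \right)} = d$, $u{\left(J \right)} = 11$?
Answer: $\frac{25643847517}{9236539125} \approx 2.7763$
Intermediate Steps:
$X{\left(w \right)} = 11$
$\frac{236688}{85250} + \frac{X{\left(t{\left(1 - -2 \right)} \right)}}{-216693} = \frac{236688}{85250} + \frac{11}{-216693} = 236688 \cdot \frac{1}{85250} + 11 \left(- \frac{1}{216693}\right) = \frac{118344}{42625} - \frac{11}{216693} = \frac{25643847517}{9236539125}$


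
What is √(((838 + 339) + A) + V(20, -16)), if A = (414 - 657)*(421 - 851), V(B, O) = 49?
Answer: 2*√26429 ≈ 325.14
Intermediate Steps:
A = 104490 (A = -243*(-430) = 104490)
√(((838 + 339) + A) + V(20, -16)) = √(((838 + 339) + 104490) + 49) = √((1177 + 104490) + 49) = √(105667 + 49) = √105716 = 2*√26429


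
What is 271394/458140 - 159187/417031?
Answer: 20124889517/95529291170 ≈ 0.21067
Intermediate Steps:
271394/458140 - 159187/417031 = 271394*(1/458140) - 159187*1/417031 = 135697/229070 - 159187/417031 = 20124889517/95529291170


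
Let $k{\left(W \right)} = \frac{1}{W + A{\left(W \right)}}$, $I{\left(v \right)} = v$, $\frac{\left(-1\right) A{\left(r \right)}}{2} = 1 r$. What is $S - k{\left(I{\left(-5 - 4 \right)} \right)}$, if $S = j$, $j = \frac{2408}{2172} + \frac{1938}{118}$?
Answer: $\frac{1674376}{96111} \approx 17.421$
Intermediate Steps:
$A{\left(r \right)} = - 2 r$ ($A{\left(r \right)} = - 2 \cdot 1 r = - 2 r$)
$j = \frac{561685}{32037}$ ($j = 2408 \cdot \frac{1}{2172} + 1938 \cdot \frac{1}{118} = \frac{602}{543} + \frac{969}{59} = \frac{561685}{32037} \approx 17.532$)
$k{\left(W \right)} = - \frac{1}{W}$ ($k{\left(W \right)} = \frac{1}{W - 2 W} = \frac{1}{\left(-1\right) W} = - \frac{1}{W}$)
$S = \frac{561685}{32037} \approx 17.532$
$S - k{\left(I{\left(-5 - 4 \right)} \right)} = \frac{561685}{32037} - - \frac{1}{-5 - 4} = \frac{561685}{32037} - - \frac{1}{-9} = \frac{561685}{32037} - \left(-1\right) \left(- \frac{1}{9}\right) = \frac{561685}{32037} - \frac{1}{9} = \frac{1674376}{96111}$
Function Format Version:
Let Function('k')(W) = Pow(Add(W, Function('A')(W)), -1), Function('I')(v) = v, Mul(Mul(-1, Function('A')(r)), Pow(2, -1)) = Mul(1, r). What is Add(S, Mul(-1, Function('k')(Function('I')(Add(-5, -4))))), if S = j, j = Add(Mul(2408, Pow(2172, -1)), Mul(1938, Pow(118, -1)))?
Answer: Rational(1674376, 96111) ≈ 17.421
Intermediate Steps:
Function('A')(r) = Mul(-2, r) (Function('A')(r) = Mul(-2, Mul(1, r)) = Mul(-2, r))
j = Rational(561685, 32037) (j = Add(Mul(2408, Rational(1, 2172)), Mul(1938, Rational(1, 118))) = Add(Rational(602, 543), Rational(969, 59)) = Rational(561685, 32037) ≈ 17.532)
Function('k')(W) = Mul(-1, Pow(W, -1)) (Function('k')(W) = Pow(Add(W, Mul(-2, W)), -1) = Pow(Mul(-1, W), -1) = Mul(-1, Pow(W, -1)))
S = Rational(561685, 32037) ≈ 17.532
Add(S, Mul(-1, Function('k')(Function('I')(Add(-5, -4))))) = Add(Rational(561685, 32037), Mul(-1, Mul(-1, Pow(Add(-5, -4), -1)))) = Add(Rational(561685, 32037), Mul(-1, Mul(-1, Pow(-9, -1)))) = Add(Rational(561685, 32037), Mul(-1, Mul(-1, Rational(-1, 9)))) = Add(Rational(561685, 32037), Mul(-1, Rational(1, 9))) = Add(Rational(561685, 32037), Rational(-1, 9)) = Rational(1674376, 96111)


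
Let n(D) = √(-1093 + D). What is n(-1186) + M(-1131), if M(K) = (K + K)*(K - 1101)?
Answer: 5048784 + I*√2279 ≈ 5.0488e+6 + 47.739*I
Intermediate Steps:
M(K) = 2*K*(-1101 + K) (M(K) = (2*K)*(-1101 + K) = 2*K*(-1101 + K))
n(-1186) + M(-1131) = √(-1093 - 1186) + 2*(-1131)*(-1101 - 1131) = √(-2279) + 2*(-1131)*(-2232) = I*√2279 + 5048784 = 5048784 + I*√2279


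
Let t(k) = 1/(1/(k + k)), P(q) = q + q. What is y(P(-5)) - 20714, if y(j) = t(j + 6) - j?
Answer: -20712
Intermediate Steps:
P(q) = 2*q
t(k) = 2*k (t(k) = 1/(1/(2*k)) = 2*k)
y(j) = 12 + j (y(j) = 2*(j + 6) - j = 2*(6 + j) - j = (12 + 2*j) - j = 12 + j)
y(P(-5)) - 20714 = (12 + 2*(-5)) - 20714 = (12 - 10) - 20714 = 2 - 20714 = -20712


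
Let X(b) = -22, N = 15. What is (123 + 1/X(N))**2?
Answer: 7317025/484 ≈ 15118.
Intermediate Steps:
(123 + 1/X(N))**2 = (123 + 1/(-22))**2 = (123 - 1/22)**2 = (2705/22)**2 = 7317025/484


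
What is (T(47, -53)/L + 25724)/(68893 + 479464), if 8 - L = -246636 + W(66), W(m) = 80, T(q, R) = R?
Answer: 6342612283/135205095348 ≈ 0.046911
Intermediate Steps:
L = 246564 (L = 8 - (-246636 + 80) = 8 - 1*(-246556) = 8 + 246556 = 246564)
(T(47, -53)/L + 25724)/(68893 + 479464) = (-53/246564 + 25724)/(68893 + 479464) = (-53*1/246564 + 25724)/548357 = (-53/246564 + 25724)*(1/548357) = (6342612283/246564)*(1/548357) = 6342612283/135205095348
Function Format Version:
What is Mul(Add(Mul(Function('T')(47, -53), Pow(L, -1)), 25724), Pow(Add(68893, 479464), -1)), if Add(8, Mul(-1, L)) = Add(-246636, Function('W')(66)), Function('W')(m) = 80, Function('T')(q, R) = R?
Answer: Rational(6342612283, 135205095348) ≈ 0.046911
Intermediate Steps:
L = 246564 (L = Add(8, Mul(-1, Add(-246636, 80))) = Add(8, Mul(-1, -246556)) = Add(8, 246556) = 246564)
Mul(Add(Mul(Function('T')(47, -53), Pow(L, -1)), 25724), Pow(Add(68893, 479464), -1)) = Mul(Add(Mul(-53, Pow(246564, -1)), 25724), Pow(Add(68893, 479464), -1)) = Mul(Add(Mul(-53, Rational(1, 246564)), 25724), Pow(548357, -1)) = Mul(Add(Rational(-53, 246564), 25724), Rational(1, 548357)) = Mul(Rational(6342612283, 246564), Rational(1, 548357)) = Rational(6342612283, 135205095348)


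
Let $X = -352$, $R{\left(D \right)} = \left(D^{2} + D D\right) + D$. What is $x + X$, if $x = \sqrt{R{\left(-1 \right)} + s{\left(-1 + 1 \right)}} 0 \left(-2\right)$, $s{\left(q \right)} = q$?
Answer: $-352$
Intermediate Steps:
$R{\left(D \right)} = D + 2 D^{2}$ ($R{\left(D \right)} = \left(D^{2} + D^{2}\right) + D = 2 D^{2} + D = D + 2 D^{2}$)
$x = 0$ ($x = \sqrt{- (1 + 2 \left(-1\right)) + \left(-1 + 1\right)} 0 \left(-2\right) = \sqrt{- (1 - 2) + 0} \cdot 0 \left(-2\right) = \sqrt{\left(-1\right) \left(-1\right) + 0} \cdot 0 \left(-2\right) = \sqrt{1 + 0} \cdot 0 \left(-2\right) = \sqrt{1} \cdot 0 \left(-2\right) = 1 \cdot 0 \left(-2\right) = 0 \left(-2\right) = 0$)
$x + X = 0 - 352 = -352$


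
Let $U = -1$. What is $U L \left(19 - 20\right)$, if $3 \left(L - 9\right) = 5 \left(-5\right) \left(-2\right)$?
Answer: $\frac{77}{3} \approx 25.667$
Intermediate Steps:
$L = \frac{77}{3}$ ($L = 9 + \frac{5 \left(-5\right) \left(-2\right)}{3} = 9 + \frac{\left(-25\right) \left(-2\right)}{3} = 9 + \frac{1}{3} \cdot 50 = 9 + \frac{50}{3} = \frac{77}{3} \approx 25.667$)
$U L \left(19 - 20\right) = \left(-1\right) \frac{77}{3} \left(19 - 20\right) = \left(- \frac{77}{3}\right) \left(-1\right) = \frac{77}{3}$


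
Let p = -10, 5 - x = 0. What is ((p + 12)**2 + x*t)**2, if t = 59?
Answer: 89401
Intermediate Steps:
x = 5 (x = 5 - 1*0 = 5 + 0 = 5)
((p + 12)**2 + x*t)**2 = ((-10 + 12)**2 + 5*59)**2 = (2**2 + 295)**2 = (4 + 295)**2 = 299**2 = 89401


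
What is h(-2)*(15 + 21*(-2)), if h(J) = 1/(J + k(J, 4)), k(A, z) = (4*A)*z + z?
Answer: 9/10 ≈ 0.90000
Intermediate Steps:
k(A, z) = z + 4*A*z (k(A, z) = 4*A*z + z = z + 4*A*z)
h(J) = 1/(4 + 17*J) (h(J) = 1/(J + 4*(1 + 4*J)) = 1/(J + (4 + 16*J)) = 1/(4 + 17*J))
h(-2)*(15 + 21*(-2)) = (15 + 21*(-2))/(4 + 17*(-2)) = (15 - 42)/(4 - 34) = -27/(-30) = -1/30*(-27) = 9/10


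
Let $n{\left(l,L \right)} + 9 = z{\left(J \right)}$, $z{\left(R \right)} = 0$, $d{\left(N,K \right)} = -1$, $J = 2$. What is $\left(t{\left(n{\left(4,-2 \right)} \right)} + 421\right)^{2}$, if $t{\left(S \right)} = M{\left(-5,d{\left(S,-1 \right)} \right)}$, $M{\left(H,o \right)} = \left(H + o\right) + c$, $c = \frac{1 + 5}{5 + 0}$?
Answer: $\frac{4330561}{25} \approx 1.7322 \cdot 10^{5}$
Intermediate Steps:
$c = \frac{6}{5} \approx 1.2$
$M{\left(H,o \right)} = \frac{6}{5} + H + o$ ($M{\left(H,o \right)} = \left(H + o\right) + \frac{6}{5} = \frac{6}{5} + H + o$)
$n{\left(l,L \right)} = -9$ ($n{\left(l,L \right)} = -9 + 0 = -9$)
$t{\left(S \right)} = - \frac{24}{5}$ ($t{\left(S \right)} = \frac{6}{5} - 5 - 1 = - \frac{24}{5}$)
$\left(t{\left(n{\left(4,-2 \right)} \right)} + 421\right)^{2} = \left(- \frac{24}{5} + 421\right)^{2} = \left(\frac{2081}{5}\right)^{2} = \frac{4330561}{25}$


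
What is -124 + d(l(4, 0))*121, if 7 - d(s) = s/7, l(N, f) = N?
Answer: 4577/7 ≈ 653.86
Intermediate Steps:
d(s) = 7 - s/7
-124 + d(l(4, 0))*121 = -124 + (7 - ⅐*4)*121 = -124 + (7 - 4/7)*121 = -124 + (45/7)*121 = -124 + 5445/7 = 4577/7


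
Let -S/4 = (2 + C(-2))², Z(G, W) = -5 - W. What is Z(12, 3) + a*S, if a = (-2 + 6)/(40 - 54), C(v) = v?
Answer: -8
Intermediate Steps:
a = -2/7 (a = 4/(-14) = 4*(-1/14) = -2/7 ≈ -0.28571)
S = 0 (S = -4*(2 - 2)² = -4*0² = -4*0 = 0)
Z(12, 3) + a*S = (-5 - 1*3) - 2/7*0 = (-5 - 3) + 0 = -8 + 0 = -8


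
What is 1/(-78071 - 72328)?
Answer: -1/150399 ≈ -6.6490e-6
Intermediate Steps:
1/(-78071 - 72328) = 1/(-150399) = -1/150399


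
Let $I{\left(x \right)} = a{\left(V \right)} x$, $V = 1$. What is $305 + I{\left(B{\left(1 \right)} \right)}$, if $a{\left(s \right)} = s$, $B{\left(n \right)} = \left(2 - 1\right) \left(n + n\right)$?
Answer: $307$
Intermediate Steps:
$B{\left(n \right)} = 2 n$ ($B{\left(n \right)} = 1 \cdot 2 n = 2 n$)
$I{\left(x \right)} = x$ ($I{\left(x \right)} = 1 x = x$)
$305 + I{\left(B{\left(1 \right)} \right)} = 305 + 2 \cdot 1 = 305 + 2 = 307$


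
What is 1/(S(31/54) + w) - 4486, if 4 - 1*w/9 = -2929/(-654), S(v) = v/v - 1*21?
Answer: -23771532/5299 ≈ -4486.0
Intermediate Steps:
S(v) = -20 (S(v) = 1 - 21 = -20)
w = -939/218 (w = 36 - (-26361)/(-654) = 36 - (-26361)*(-1)/654 = 36 - 9*2929/654 = 36 - 8787/218 = -939/218 ≈ -4.3073)
1/(S(31/54) + w) - 4486 = 1/(-20 - 939/218) - 4486 = 1/(-5299/218) - 4486 = -218/5299 - 4486 = -23771532/5299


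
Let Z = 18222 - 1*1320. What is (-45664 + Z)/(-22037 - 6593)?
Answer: 14381/14315 ≈ 1.0046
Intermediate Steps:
Z = 16902 (Z = 18222 - 1320 = 16902)
(-45664 + Z)/(-22037 - 6593) = (-45664 + 16902)/(-22037 - 6593) = -28762/(-28630) = -28762*(-1/28630) = 14381/14315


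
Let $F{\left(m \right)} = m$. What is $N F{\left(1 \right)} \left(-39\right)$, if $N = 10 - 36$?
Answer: $1014$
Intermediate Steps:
$N = -26$ ($N = 10 - 36 = -26$)
$N F{\left(1 \right)} \left(-39\right) = \left(-26\right) 1 \left(-39\right) = \left(-26\right) \left(-39\right) = 1014$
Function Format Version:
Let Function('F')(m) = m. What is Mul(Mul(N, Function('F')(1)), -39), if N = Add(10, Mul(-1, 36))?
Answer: 1014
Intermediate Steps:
N = -26 (N = Add(10, -36) = -26)
Mul(Mul(N, Function('F')(1)), -39) = Mul(Mul(-26, 1), -39) = Mul(-26, -39) = 1014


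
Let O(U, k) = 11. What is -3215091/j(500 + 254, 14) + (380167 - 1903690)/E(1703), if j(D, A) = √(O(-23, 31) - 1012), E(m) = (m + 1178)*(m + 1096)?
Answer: -507841/2687973 + 292281*I*√1001/91 ≈ -0.18893 + 1.0162e+5*I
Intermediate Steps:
E(m) = (1096 + m)*(1178 + m) (E(m) = (1178 + m)*(1096 + m) = (1096 + m)*(1178 + m))
j(D, A) = I*√1001 (j(D, A) = √(11 - 1012) = √(-1001) = I*√1001)
-3215091/j(500 + 254, 14) + (380167 - 1903690)/E(1703) = -3215091*(-I*√1001/1001) + (380167 - 1903690)/(1291088 + 1703² + 2274*1703) = -(-292281)*I*√1001/91 - 1523523/(1291088 + 2900209 + 3872622) = 292281*I*√1001/91 - 1523523/8063919 = 292281*I*√1001/91 - 1523523*1/8063919 = 292281*I*√1001/91 - 507841/2687973 = -507841/2687973 + 292281*I*√1001/91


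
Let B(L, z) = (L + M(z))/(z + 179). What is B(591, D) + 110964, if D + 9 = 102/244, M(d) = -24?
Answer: 2307121698/20791 ≈ 1.1097e+5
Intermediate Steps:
D = -1047/122 (D = -9 + 102/244 = -9 + 102*(1/244) = -9 + 51/122 = -1047/122 ≈ -8.5820)
B(L, z) = (-24 + L)/(179 + z) (B(L, z) = (L - 24)/(z + 179) = (-24 + L)/(179 + z))
B(591, D) + 110964 = (-24 + 591)/(179 - 1047/122) + 110964 = 567/(20791/122) + 110964 = (122/20791)*567 + 110964 = 69174/20791 + 110964 = 2307121698/20791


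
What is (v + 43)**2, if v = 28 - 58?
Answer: 169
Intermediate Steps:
v = -30
(v + 43)**2 = (-30 + 43)**2 = 13**2 = 169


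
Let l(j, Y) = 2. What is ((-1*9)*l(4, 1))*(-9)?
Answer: 162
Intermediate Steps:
((-1*9)*l(4, 1))*(-9) = (-1*9*2)*(-9) = -9*2*(-9) = -18*(-9) = 162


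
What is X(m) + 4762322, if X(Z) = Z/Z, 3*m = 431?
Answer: 4762323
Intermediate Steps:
m = 431/3 (m = (⅓)*431 = 431/3 ≈ 143.67)
X(Z) = 1
X(m) + 4762322 = 1 + 4762322 = 4762323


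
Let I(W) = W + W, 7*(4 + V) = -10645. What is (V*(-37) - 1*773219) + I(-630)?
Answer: -5026452/7 ≈ -7.1807e+5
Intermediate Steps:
V = -10673/7 (V = -4 + (1/7)*(-10645) = -4 - 10645/7 = -10673/7 ≈ -1524.7)
I(W) = 2*W
(V*(-37) - 1*773219) + I(-630) = (-10673/7*(-37) - 1*773219) + 2*(-630) = (394901/7 - 773219) - 1260 = -5017632/7 - 1260 = -5026452/7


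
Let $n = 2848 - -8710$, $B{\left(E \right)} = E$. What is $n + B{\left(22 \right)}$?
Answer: $11580$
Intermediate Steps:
$n = 11558$ ($n = 2848 + 8710 = 11558$)
$n + B{\left(22 \right)} = 11558 + 22 = 11580$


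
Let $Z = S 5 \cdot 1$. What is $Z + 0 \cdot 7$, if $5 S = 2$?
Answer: $2$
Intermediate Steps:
$S = \frac{2}{5}$ ($S = \frac{1}{5} \cdot 2 = \frac{2}{5} \approx 0.4$)
$Z = 2$ ($Z = \frac{2}{5} \cdot 5 \cdot 1 = 2 \cdot 1 = 2$)
$Z + 0 \cdot 7 = 2 + 0 \cdot 7 = 2 + 0 = 2$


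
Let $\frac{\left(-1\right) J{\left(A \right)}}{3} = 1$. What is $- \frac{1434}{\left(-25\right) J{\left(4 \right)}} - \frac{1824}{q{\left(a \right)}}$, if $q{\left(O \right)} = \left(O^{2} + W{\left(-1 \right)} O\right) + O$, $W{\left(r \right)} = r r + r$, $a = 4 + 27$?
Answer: $- \frac{16243}{775} \approx -20.959$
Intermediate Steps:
$a = 31$
$W{\left(r \right)} = r + r^{2}$ ($W{\left(r \right)} = r^{2} + r = r + r^{2}$)
$J{\left(A \right)} = -3$ ($J{\left(A \right)} = \left(-3\right) 1 = -3$)
$q{\left(O \right)} = O + O^{2}$ ($q{\left(O \right)} = \left(O^{2} + - (1 - 1) O\right) + O = \left(O^{2} + \left(-1\right) 0 O\right) + O = \left(O^{2} + 0 O\right) + O = \left(O^{2} + 0\right) + O = O^{2} + O = O + O^{2}$)
$- \frac{1434}{\left(-25\right) J{\left(4 \right)}} - \frac{1824}{q{\left(a \right)}} = - \frac{1434}{\left(-25\right) \left(-3\right)} - \frac{1824}{31 \left(1 + 31\right)} = - \frac{1434}{75} - \frac{1824}{31 \cdot 32} = \left(-1434\right) \frac{1}{75} - \frac{1824}{992} = - \frac{478}{25} - \frac{57}{31} = - \frac{16243}{775}$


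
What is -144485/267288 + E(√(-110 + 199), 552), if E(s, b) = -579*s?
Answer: -3905/7224 - 579*√89 ≈ -5462.8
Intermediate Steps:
-144485/267288 + E(√(-110 + 199), 552) = -144485/267288 - 579*√(-110 + 199) = -144485*1/267288 - 579*√89 = -3905/7224 - 579*√89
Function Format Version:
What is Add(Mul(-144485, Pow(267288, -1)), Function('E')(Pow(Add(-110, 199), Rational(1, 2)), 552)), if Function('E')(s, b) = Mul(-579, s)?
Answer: Add(Rational(-3905, 7224), Mul(-579, Pow(89, Rational(1, 2)))) ≈ -5462.8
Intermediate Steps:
Add(Mul(-144485, Pow(267288, -1)), Function('E')(Pow(Add(-110, 199), Rational(1, 2)), 552)) = Add(Mul(-144485, Pow(267288, -1)), Mul(-579, Pow(Add(-110, 199), Rational(1, 2)))) = Add(Mul(-144485, Rational(1, 267288)), Mul(-579, Pow(89, Rational(1, 2)))) = Add(Rational(-3905, 7224), Mul(-579, Pow(89, Rational(1, 2))))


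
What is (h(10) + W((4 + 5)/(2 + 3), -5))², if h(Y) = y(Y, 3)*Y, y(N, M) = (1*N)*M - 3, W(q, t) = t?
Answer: 70225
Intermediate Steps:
y(N, M) = -3 + M*N (y(N, M) = N*M - 3 = M*N - 3 = -3 + M*N)
h(Y) = Y*(-3 + 3*Y) (h(Y) = (-3 + 3*Y)*Y = Y*(-3 + 3*Y))
(h(10) + W((4 + 5)/(2 + 3), -5))² = (3*10*(-1 + 10) - 5)² = (3*10*9 - 5)² = (270 - 5)² = 265² = 70225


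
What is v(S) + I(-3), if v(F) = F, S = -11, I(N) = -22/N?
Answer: -11/3 ≈ -3.6667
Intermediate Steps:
v(S) + I(-3) = -11 - 22/(-3) = -11 - 22*(-⅓) = -11 + 22/3 = -11/3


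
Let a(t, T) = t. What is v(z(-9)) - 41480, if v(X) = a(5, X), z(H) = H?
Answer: -41475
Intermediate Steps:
v(X) = 5
v(z(-9)) - 41480 = 5 - 41480 = -41475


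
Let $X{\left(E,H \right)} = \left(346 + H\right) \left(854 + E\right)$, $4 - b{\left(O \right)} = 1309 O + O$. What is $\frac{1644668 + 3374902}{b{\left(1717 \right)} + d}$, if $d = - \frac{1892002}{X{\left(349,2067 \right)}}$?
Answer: $- \frac{7285501779615}{3264629479088} \approx -2.2316$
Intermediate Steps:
$b{\left(O \right)} = 4 - 1310 O$ ($b{\left(O \right)} = 4 - \left(1309 O + O\right) = 4 - 1310 O$)
$d = - \frac{1892002}{2902839}$ ($d = - \frac{1892002}{295484 + 346 \cdot 349 + 854 \cdot 2067 + 349 \cdot 2067} = - \frac{1892002}{295484 + 120754 + 1765218 + 721383} = - \frac{1892002}{2902839} \approx -0.65178$)
$\frac{1644668 + 3374902}{b{\left(1717 \right)} + d} = \frac{1644668 + 3374902}{\left(4 - 2249270\right) - \frac{1892002}{2902839}} = \frac{5019570}{\left(4 - 2249270\right) - \frac{1892002}{2902839}} = \frac{5019570}{-2249266 - \frac{1892002}{2902839}} = \frac{5019570}{- \frac{6529258958176}{2902839}} = 5019570 \left(- \frac{2902839}{6529258958176}\right) = - \frac{7285501779615}{3264629479088}$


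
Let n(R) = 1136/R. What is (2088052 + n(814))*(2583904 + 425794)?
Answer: 2557754922324936/407 ≈ 6.2844e+12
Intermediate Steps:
(2088052 + n(814))*(2583904 + 425794) = (2088052 + 1136/814)*(2583904 + 425794) = (2088052 + 1136*(1/814))*3009698 = (2088052 + 568/407)*3009698 = (849837732/407)*3009698 = 2557754922324936/407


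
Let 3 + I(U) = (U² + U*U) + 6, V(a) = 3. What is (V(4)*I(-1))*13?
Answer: 195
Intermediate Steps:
I(U) = 3 + 2*U² (I(U) = -3 + ((U² + U*U) + 6) = -3 + ((U² + U²) + 6) = -3 + (2*U² + 6) = -3 + (6 + 2*U²) = 3 + 2*U²)
(V(4)*I(-1))*13 = (3*(3 + 2*(-1)²))*13 = (3*(3 + 2*1))*13 = (3*(3 + 2))*13 = (3*5)*13 = 15*13 = 195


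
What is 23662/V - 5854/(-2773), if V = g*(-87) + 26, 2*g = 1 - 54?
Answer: 158526654/12930499 ≈ 12.260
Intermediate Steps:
g = -53/2 (g = (1 - 54)/2 = (½)*(-53) = -53/2 ≈ -26.500)
V = 4663/2 (V = -53/2*(-87) + 26 = 4611/2 + 26 = 4663/2 ≈ 2331.5)
23662/V - 5854/(-2773) = 23662/(4663/2) - 5854/(-2773) = 23662*(2/4663) - 5854*(-1/2773) = 47324/4663 + 5854/2773 = 158526654/12930499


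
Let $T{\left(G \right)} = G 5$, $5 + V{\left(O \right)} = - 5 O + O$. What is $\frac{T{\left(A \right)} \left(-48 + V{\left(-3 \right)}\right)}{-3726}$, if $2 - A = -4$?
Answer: $\frac{205}{621} \approx 0.33011$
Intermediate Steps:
$A = 6$ ($A = 2 - -4 = 2 + 4 = 6$)
$V{\left(O \right)} = -5 - 4 O$ ($V{\left(O \right)} = -5 + \left(- 5 O + O\right) = -5 - 4 O$)
$T{\left(G \right)} = 5 G$
$\frac{T{\left(A \right)} \left(-48 + V{\left(-3 \right)}\right)}{-3726} = \frac{5 \cdot 6 \left(-48 - -7\right)}{-3726} = 30 \left(-48 + \left(-5 + 12\right)\right) \left(- \frac{1}{3726}\right) = 30 \left(-48 + 7\right) \left(- \frac{1}{3726}\right) = 30 \left(-41\right) \left(- \frac{1}{3726}\right) = \left(-1230\right) \left(- \frac{1}{3726}\right) = \frac{205}{621}$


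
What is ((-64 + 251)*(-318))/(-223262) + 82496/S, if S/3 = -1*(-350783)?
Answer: 40498603793/117474771219 ≈ 0.34474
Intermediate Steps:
S = 1052349 (S = 3*(-1*(-350783)) = 3*350783 = 1052349)
((-64 + 251)*(-318))/(-223262) + 82496/S = ((-64 + 251)*(-318))/(-223262) + 82496/1052349 = (187*(-318))*(-1/223262) + 82496*(1/1052349) = -59466*(-1/223262) + 82496/1052349 = 29733/111631 + 82496/1052349 = 40498603793/117474771219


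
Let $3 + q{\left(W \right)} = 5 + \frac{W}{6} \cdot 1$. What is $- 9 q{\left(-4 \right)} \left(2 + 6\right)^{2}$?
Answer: $-768$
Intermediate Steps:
$q{\left(W \right)} = 2 + \frac{W}{6}$ ($q{\left(W \right)} = -3 + \left(5 + \frac{W}{6} \cdot 1\right) = -3 + \left(5 + \frac{W}{6}\right) = 2 + \frac{W}{6}$)
$- 9 q{\left(-4 \right)} \left(2 + 6\right)^{2} = - 9 \left(2 + \frac{1}{6} \left(-4\right)\right) \left(2 + 6\right)^{2} = - 9 \left(2 - \frac{2}{3}\right) 8^{2} = \left(-9\right) \frac{4}{3} \cdot 64 = \left(-12\right) 64 = -768$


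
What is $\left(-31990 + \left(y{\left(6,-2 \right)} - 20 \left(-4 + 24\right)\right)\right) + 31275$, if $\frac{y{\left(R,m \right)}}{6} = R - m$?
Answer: $-1067$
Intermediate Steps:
$y{\left(R,m \right)} = - 6 m + 6 R$ ($y{\left(R,m \right)} = 6 \left(R - m\right) = - 6 m + 6 R$)
$\left(-31990 + \left(y{\left(6,-2 \right)} - 20 \left(-4 + 24\right)\right)\right) + 31275 = \left(-31990 + \left(\left(\left(-6\right) \left(-2\right) + 6 \cdot 6\right) - 20 \left(-4 + 24\right)\right)\right) + 31275 = \left(-31990 + \left(\left(12 + 36\right) - 400\right)\right) + 31275 = \left(-31990 + \left(48 - 400\right)\right) + 31275 = \left(-31990 - 352\right) + 31275 = -32342 + 31275 = -1067$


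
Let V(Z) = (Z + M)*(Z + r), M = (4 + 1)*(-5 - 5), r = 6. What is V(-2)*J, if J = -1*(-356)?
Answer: -74048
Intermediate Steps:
M = -50 (M = 5*(-10) = -50)
J = 356
V(Z) = (-50 + Z)*(6 + Z) (V(Z) = (Z - 50)*(Z + 6) = (-50 + Z)*(6 + Z))
V(-2)*J = (-300 + (-2)**2 - 44*(-2))*356 = (-300 + 4 + 88)*356 = -208*356 = -74048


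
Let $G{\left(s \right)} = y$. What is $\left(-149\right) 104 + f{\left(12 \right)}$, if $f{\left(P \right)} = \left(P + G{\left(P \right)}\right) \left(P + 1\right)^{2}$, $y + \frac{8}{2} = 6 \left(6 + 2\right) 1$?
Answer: $-6032$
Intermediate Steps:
$y = 44$ ($y = -4 + 6 \left(6 + 2\right) 1 = -4 + 6 \cdot 8 \cdot 1 = -4 + 48 \cdot 1 = -4 + 48 = 44$)
$G{\left(s \right)} = 44$
$f{\left(P \right)} = \left(1 + P\right)^{2} \left(44 + P\right)$ ($f{\left(P \right)} = \left(P + 44\right) \left(P + 1\right)^{2} = \left(44 + P\right) \left(1 + P\right)^{2} = \left(1 + P\right)^{2} \left(44 + P\right)$)
$\left(-149\right) 104 + f{\left(12 \right)} = \left(-149\right) 104 + \left(1 + 12\right)^{2} \left(44 + 12\right) = -15496 + 13^{2} \cdot 56 = -15496 + 169 \cdot 56 = -15496 + 9464 = -6032$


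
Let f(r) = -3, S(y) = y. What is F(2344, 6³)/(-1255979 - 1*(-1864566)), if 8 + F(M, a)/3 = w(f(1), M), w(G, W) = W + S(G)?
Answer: 6999/608587 ≈ 0.011500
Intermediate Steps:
w(G, W) = G + W (w(G, W) = W + G = G + W)
F(M, a) = -33 + 3*M (F(M, a) = -24 + 3*(-3 + M) = -24 + (-9 + 3*M) = -33 + 3*M)
F(2344, 6³)/(-1255979 - 1*(-1864566)) = (-33 + 3*2344)/(-1255979 - 1*(-1864566)) = (-33 + 7032)/(-1255979 + 1864566) = 6999/608587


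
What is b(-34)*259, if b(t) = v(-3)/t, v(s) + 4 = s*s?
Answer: -1295/34 ≈ -38.088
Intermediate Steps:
v(s) = -4 + s² (v(s) = -4 + s*s = -4 + s²)
b(t) = 5/t (b(t) = (-4 + (-3)²)/t = (-4 + 9)/t = 5/t)
b(-34)*259 = (5/(-34))*259 = (5*(-1/34))*259 = -5/34*259 = -1295/34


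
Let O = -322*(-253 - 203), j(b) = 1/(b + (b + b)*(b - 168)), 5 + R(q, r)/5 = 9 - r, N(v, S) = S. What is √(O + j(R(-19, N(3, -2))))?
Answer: √399750119670/1650 ≈ 383.19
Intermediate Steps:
R(q, r) = 20 - 5*r (R(q, r) = -25 + 5*(9 - r) = -25 + (45 - 5*r) = 20 - 5*r)
j(b) = 1/(b + 2*b*(-168 + b)) (j(b) = 1/(b + (2*b)*(-168 + b)) = 1/(b + 2*b*(-168 + b)))
O = 146832 (O = -322*(-456) = 146832)
√(O + j(R(-19, N(3, -2)))) = √(146832 + 1/((20 - 5*(-2))*(-335 + 2*(20 - 5*(-2))))) = √(146832 + 1/((20 + 10)*(-335 + 2*(20 + 10)))) = √(146832 + 1/(30*(-335 + 2*30))) = √(146832 + 1/(30*(-335 + 60))) = √(146832 + (1/30)/(-275)) = √(146832 + (1/30)*(-1/275)) = √(146832 - 1/8250) = √(1211363999/8250) = √399750119670/1650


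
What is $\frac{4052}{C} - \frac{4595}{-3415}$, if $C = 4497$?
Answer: $\frac{6900259}{3071451} \approx 2.2466$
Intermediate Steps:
$\frac{4052}{C} - \frac{4595}{-3415} = \frac{4052}{4497} - \frac{4595}{-3415} = 4052 \cdot \frac{1}{4497} - - \frac{919}{683} = \frac{4052}{4497} + \frac{919}{683} = \frac{6900259}{3071451}$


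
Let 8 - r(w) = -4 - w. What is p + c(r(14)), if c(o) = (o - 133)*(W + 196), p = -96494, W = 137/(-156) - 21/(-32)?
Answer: -146567929/1248 ≈ -1.1744e+5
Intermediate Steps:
r(w) = 12 + w (r(w) = 8 - (-4 - w) = 8 + (4 + w) = 12 + w)
W = -277/1248 (W = 137*(-1/156) - 21*(-1/32) = -137/156 + 21/32 = -277/1248 ≈ -0.22196)
c(o) = -32496023/1248 + 244331*o/1248 (c(o) = (o - 133)*(-277/1248 + 196) = (-133 + o)*(244331/1248) = -32496023/1248 + 244331*o/1248)
p + c(r(14)) = -96494 + (-32496023/1248 + 244331*(12 + 14)/1248) = -96494 + (-32496023/1248 + (244331/1248)*26) = -96494 + (-32496023/1248 + 244331/48) = -96494 - 26143417/1248 = -146567929/1248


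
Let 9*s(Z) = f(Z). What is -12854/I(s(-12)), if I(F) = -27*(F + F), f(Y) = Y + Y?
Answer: -6427/72 ≈ -89.264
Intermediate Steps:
f(Y) = 2*Y
s(Z) = 2*Z/9 (s(Z) = (2*Z)/9 = 2*Z/9)
I(F) = -54*F
-12854/I(s(-12)) = -12854/((-12*(-12))) = -12854/((-54*(-8/3))) = -12854/144 = -12854*1/144 = -6427/72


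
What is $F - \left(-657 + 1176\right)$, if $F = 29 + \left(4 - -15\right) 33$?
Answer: $137$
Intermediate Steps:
$F = 656$ ($F = 29 + \left(4 + 15\right) 33 = 29 + 19 \cdot 33 = 29 + 627 = 656$)
$F - \left(-657 + 1176\right) = 656 - \left(-657 + 1176\right) = 656 - 519 = 137$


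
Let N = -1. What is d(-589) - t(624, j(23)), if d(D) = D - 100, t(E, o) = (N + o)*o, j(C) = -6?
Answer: -731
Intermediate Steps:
t(E, o) = o*(-1 + o) (t(E, o) = (-1 + o)*o = o*(-1 + o))
d(D) = -100 + D
d(-589) - t(624, j(23)) = (-100 - 589) - (-6)*(-1 - 6) = -689 - (-6)*(-7) = -689 - 1*42 = -689 - 42 = -731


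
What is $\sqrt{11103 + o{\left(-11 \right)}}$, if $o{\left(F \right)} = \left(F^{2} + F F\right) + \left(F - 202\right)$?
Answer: $22 \sqrt{23} \approx 105.51$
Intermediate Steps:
$o{\left(F \right)} = -202 + F + 2 F^{2}$ ($o{\left(F \right)} = \left(F^{2} + F^{2}\right) + \left(-202 + F\right) = 2 F^{2} + \left(-202 + F\right) = -202 + F + 2 F^{2}$)
$\sqrt{11103 + o{\left(-11 \right)}} = \sqrt{11103 - \left(213 - 242\right)} = \sqrt{11103 - -29} = \sqrt{11103 + 29} = \sqrt{11132} = 22 \sqrt{23}$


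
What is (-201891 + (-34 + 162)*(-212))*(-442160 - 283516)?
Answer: 166199397252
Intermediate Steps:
(-201891 + (-34 + 162)*(-212))*(-442160 - 283516) = (-201891 + 128*(-212))*(-725676) = (-201891 - 27136)*(-725676) = -229027*(-725676) = 166199397252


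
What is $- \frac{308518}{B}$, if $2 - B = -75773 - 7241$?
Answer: $- \frac{154259}{41508} \approx -3.7164$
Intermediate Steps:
$B = 83016$ ($B = 2 - \left(-75773 - 7241\right) = 2 - -83014 = 2 + 83014 = 83016$)
$- \frac{308518}{B} = - \frac{308518}{83016} = \left(-308518\right) \frac{1}{83016} = - \frac{154259}{41508}$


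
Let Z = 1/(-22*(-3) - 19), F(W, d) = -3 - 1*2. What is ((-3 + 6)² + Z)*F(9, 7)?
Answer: -2120/47 ≈ -45.106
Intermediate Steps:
F(W, d) = -5 (F(W, d) = -3 - 2 = -5)
Z = 1/47 (Z = 1/(66 - 19) = 1/47 ≈ 0.021277)
((-3 + 6)² + Z)*F(9, 7) = ((-3 + 6)² + 1/47)*(-5) = (3² + 1/47)*(-5) = (9 + 1/47)*(-5) = (424/47)*(-5) = -2120/47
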